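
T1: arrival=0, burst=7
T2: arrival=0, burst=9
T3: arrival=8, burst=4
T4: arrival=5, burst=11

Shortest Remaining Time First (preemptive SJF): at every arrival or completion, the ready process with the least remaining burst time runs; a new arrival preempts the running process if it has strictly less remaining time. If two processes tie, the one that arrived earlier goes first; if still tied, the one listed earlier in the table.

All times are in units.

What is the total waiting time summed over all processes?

Schedule: | T1 0-7 | T2 7-8 | T3 8-12 | T2 12-20 | T4 20-31 |
Completion: T1=7  T2=20  T3=12  T4=31
Waiting = turnaround − burst: T1=0, T2=11, T3=0, T4=15
Total waiting = 0 + 11 + 0 + 15 = 26

26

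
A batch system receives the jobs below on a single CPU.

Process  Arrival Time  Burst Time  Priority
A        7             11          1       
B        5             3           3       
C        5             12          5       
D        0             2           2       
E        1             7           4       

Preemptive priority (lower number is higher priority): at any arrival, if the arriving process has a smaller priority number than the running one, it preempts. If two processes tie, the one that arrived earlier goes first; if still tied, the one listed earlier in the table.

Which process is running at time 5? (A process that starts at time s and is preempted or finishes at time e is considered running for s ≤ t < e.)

Gantt: | D 0-2 | E 2-5 | B 5-7 | A 7-18 | B 18-19 | E 19-23 | C 23-35 |
Completion: A=18  B=19  C=35  D=2  E=23

B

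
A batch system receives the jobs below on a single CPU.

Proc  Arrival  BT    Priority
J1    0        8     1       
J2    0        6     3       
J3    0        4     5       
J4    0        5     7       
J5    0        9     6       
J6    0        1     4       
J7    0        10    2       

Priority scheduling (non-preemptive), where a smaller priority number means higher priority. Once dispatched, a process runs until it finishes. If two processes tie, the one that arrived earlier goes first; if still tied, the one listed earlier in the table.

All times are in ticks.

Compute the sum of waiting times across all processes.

Timeline: | J1 0-8 | J7 8-18 | J2 18-24 | J6 24-25 | J3 25-29 | J5 29-38 | J4 38-43 |
Completion: J1=8  J2=24  J3=29  J4=43  J5=38  J6=25  J7=18
Turnaround (C−A): J1=8  J2=24  J3=29  J4=43  J5=38  J6=25  J7=18
Waiting = turnaround − burst: J1=0, J2=18, J3=25, J4=38, J5=29, J6=24, J7=8
Total waiting = 0 + 18 + 25 + 38 + 29 + 24 + 8 = 142

142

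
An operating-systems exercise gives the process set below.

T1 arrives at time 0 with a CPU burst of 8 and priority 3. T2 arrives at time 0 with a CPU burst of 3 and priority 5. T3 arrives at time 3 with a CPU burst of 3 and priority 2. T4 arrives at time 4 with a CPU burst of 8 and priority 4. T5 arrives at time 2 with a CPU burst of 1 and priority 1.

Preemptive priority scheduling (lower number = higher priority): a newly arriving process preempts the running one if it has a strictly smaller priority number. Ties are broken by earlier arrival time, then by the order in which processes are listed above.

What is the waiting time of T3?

Gantt: | T1 0-2 | T5 2-3 | T3 3-6 | T1 6-12 | T4 12-20 | T2 20-23 |
Completion: T1=12  T2=23  T3=6  T4=20  T5=3
Waiting(T3) = turnaround − burst = 3 − 3 = 0

0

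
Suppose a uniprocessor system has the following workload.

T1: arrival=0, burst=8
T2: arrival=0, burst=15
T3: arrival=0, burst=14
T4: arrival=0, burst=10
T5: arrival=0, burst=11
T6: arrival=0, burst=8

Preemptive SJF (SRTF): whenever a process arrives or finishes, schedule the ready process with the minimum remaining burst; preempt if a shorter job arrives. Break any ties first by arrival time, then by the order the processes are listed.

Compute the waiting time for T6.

8

Schedule: | T1 0-8 | T6 8-16 | T4 16-26 | T5 26-37 | T3 37-51 | T2 51-66 |
Completion: T1=8  T2=66  T3=51  T4=26  T5=37  T6=16
Turnaround (C−A): T1=8  T2=66  T3=51  T4=26  T5=37  T6=16
Waiting(T6) = turnaround − burst = 16 − 8 = 8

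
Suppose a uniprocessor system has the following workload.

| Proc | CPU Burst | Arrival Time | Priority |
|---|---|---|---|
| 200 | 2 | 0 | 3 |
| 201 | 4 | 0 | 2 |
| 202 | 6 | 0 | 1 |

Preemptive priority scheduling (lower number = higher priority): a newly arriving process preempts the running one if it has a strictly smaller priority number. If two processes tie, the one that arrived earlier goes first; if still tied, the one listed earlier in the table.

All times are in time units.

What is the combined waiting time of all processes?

16

Gantt: | 202 0-6 | 201 6-10 | 200 10-12 |
Completion: 200=12  201=10  202=6
Turnaround (C−A): 200=12  201=10  202=6
Waiting = turnaround − burst: 200=10, 201=6, 202=0
Total waiting = 10 + 6 + 0 = 16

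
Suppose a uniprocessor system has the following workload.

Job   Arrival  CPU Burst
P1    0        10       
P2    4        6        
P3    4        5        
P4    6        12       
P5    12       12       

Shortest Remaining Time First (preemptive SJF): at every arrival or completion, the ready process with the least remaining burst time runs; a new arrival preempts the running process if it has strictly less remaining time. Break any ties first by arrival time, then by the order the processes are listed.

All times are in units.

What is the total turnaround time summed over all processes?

97

Schedule: | P1 0-4 | P3 4-9 | P1 9-15 | P2 15-21 | P4 21-33 | P5 33-45 |
Completion: P1=15  P2=21  P3=9  P4=33  P5=45
Turnaround = completion − arrival: P1=15, P2=17, P3=5, P4=27, P5=33
Total turnaround = 15 + 17 + 5 + 27 + 33 = 97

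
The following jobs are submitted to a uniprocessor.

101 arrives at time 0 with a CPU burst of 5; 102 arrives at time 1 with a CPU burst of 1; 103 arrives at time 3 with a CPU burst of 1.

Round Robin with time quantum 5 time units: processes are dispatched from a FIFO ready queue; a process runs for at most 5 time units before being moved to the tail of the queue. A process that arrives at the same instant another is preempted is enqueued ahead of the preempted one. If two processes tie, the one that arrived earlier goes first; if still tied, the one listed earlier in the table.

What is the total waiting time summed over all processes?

7

Timeline: | 101 0-5 | 102 5-6 | 103 6-7 |
Completion: 101=5  102=6  103=7
Turnaround (C−A): 101=5  102=5  103=4
Waiting = turnaround − burst: 101=0, 102=4, 103=3
Total waiting = 0 + 4 + 3 = 7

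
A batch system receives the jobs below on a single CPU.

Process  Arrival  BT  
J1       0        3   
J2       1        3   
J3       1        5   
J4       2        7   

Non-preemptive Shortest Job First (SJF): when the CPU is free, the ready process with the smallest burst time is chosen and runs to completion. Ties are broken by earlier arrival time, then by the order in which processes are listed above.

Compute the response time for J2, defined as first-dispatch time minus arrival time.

2

Timeline: | J1 0-3 | J2 3-6 | J3 6-11 | J4 11-18 |
Completion: J1=3  J2=6  J3=11  J4=18
Turnaround (C−A): J1=3  J2=5  J3=10  J4=16
Response(J2) = first start − arrival = 3 − 1 = 2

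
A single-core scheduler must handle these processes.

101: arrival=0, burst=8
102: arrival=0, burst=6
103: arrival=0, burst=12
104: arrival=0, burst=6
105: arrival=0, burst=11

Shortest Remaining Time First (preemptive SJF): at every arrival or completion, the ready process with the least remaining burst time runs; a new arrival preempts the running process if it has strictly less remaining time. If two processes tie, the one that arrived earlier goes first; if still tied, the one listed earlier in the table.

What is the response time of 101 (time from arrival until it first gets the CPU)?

Gantt: | 102 0-6 | 104 6-12 | 101 12-20 | 105 20-31 | 103 31-43 |
Completion: 101=20  102=6  103=43  104=12  105=31
Turnaround (C−A): 101=20  102=6  103=43  104=12  105=31
Response(101) = first start − arrival = 12 − 0 = 12

12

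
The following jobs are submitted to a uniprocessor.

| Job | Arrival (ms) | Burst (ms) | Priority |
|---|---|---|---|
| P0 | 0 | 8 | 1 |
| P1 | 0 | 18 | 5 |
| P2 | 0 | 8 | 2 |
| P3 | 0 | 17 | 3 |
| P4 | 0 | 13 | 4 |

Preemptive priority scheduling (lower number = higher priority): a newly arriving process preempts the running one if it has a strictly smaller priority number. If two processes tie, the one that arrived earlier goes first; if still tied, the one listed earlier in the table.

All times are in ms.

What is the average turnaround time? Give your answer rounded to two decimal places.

Gantt: | P0 0-8 | P2 8-16 | P3 16-33 | P4 33-46 | P1 46-64 |
Completion: P0=8  P1=64  P2=16  P3=33  P4=46
Turnaround (C−A): P0=8  P1=64  P2=16  P3=33  P4=46
Turnaround times: P0=8, P1=64, P2=16, P3=33, P4=46
Average turnaround = (8+64+16+33+46) / 5 = 167/5 = 33.40

33.40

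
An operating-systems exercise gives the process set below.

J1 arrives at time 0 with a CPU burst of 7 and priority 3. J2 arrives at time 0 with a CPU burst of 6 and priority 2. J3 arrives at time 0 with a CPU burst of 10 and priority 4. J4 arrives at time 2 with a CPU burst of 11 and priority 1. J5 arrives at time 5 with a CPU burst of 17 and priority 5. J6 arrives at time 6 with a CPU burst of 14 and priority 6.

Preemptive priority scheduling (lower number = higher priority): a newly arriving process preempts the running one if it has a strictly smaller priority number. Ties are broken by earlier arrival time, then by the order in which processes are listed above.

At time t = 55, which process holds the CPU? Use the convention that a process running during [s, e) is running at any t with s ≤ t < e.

J6

Schedule: | J2 0-2 | J4 2-13 | J2 13-17 | J1 17-24 | J3 24-34 | J5 34-51 | J6 51-65 |
Completion: J1=24  J2=17  J3=34  J4=13  J5=51  J6=65
Turnaround (C−A): J1=24  J2=17  J3=34  J4=11  J5=46  J6=59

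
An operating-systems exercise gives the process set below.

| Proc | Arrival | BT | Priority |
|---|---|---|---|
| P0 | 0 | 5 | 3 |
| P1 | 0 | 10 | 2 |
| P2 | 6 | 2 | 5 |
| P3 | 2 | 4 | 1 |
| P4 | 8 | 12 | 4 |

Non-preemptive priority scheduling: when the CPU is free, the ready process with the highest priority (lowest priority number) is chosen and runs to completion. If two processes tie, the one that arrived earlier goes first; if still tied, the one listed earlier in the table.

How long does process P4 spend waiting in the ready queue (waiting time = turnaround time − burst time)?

11

Gantt: | P1 0-10 | P3 10-14 | P0 14-19 | P4 19-31 | P2 31-33 |
Completion: P0=19  P1=10  P2=33  P3=14  P4=31
Waiting(P4) = turnaround − burst = 23 − 12 = 11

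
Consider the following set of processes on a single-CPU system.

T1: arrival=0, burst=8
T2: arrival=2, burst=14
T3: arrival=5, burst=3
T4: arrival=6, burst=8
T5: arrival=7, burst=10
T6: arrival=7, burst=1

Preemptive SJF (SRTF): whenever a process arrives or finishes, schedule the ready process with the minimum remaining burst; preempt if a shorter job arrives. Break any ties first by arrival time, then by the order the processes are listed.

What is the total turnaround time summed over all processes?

Schedule: | T1 0-8 | T6 8-9 | T3 9-12 | T4 12-20 | T5 20-30 | T2 30-44 |
Completion: T1=8  T2=44  T3=12  T4=20  T5=30  T6=9
Turnaround = completion − arrival: T1=8, T2=42, T3=7, T4=14, T5=23, T6=2
Total turnaround = 8 + 42 + 7 + 14 + 23 + 2 = 96

96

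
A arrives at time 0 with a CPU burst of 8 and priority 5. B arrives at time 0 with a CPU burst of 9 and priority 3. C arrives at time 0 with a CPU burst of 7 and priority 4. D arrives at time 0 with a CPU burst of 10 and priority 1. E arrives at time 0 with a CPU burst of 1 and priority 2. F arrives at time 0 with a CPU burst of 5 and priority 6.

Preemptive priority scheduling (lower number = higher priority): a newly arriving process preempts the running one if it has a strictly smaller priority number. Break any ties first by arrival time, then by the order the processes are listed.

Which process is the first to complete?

Schedule: | D 0-10 | E 10-11 | B 11-20 | C 20-27 | A 27-35 | F 35-40 |
Completion: A=35  B=20  C=27  D=10  E=11  F=40
Turnaround (C−A): A=35  B=20  C=27  D=10  E=11  F=40
Finish order: D → E → B → C → A → F

D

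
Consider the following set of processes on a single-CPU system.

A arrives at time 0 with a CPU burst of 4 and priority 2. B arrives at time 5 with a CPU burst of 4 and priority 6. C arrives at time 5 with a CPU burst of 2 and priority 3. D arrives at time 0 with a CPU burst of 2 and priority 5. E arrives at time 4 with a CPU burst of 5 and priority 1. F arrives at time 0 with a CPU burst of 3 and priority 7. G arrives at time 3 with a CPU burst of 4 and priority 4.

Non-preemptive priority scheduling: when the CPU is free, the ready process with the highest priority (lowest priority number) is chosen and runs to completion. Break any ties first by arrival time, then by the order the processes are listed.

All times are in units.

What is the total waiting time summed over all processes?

60

Gantt: | A 0-4 | E 4-9 | C 9-11 | G 11-15 | D 15-17 | B 17-21 | F 21-24 |
Completion: A=4  B=21  C=11  D=17  E=9  F=24  G=15
Waiting = turnaround − burst: A=0, B=12, C=4, D=15, E=0, F=21, G=8
Total waiting = 0 + 12 + 4 + 15 + 0 + 21 + 8 = 60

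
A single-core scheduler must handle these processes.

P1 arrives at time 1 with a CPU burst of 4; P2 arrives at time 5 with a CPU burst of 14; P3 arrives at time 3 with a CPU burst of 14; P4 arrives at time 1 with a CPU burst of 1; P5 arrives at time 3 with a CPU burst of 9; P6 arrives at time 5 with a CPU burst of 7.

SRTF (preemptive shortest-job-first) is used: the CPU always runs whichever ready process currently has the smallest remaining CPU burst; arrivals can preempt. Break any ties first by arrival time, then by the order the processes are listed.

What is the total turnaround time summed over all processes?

111

Schedule: | idle 0-1 | P4 1-2 | P1 2-6 | P6 6-13 | P5 13-22 | P3 22-36 | P2 36-50 |
Completion: P1=6  P2=50  P3=36  P4=2  P5=22  P6=13
Turnaround = completion − arrival: P1=5, P2=45, P3=33, P4=1, P5=19, P6=8
Total turnaround = 5 + 45 + 33 + 1 + 19 + 8 = 111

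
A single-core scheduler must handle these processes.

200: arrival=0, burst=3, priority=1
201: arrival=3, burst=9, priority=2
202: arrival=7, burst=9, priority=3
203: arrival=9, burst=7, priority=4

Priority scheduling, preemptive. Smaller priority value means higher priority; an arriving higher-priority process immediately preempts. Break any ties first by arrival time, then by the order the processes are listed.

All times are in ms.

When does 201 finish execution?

Gantt: | 200 0-3 | 201 3-12 | 202 12-21 | 203 21-28 |
Completion: 200=3  201=12  202=21  203=28
Turnaround (C−A): 200=3  201=9  202=14  203=19

12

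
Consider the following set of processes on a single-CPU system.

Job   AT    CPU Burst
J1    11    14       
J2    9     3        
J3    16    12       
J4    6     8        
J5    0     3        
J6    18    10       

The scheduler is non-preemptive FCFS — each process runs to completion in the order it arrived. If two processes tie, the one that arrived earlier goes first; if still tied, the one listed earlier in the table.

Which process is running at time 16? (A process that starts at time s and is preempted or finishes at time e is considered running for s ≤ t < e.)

Gantt: | J5 0-3 | idle 3-6 | J4 6-14 | J2 14-17 | J1 17-31 | J3 31-43 | J6 43-53 |
Completion: J1=31  J2=17  J3=43  J4=14  J5=3  J6=53
Turnaround (C−A): J1=20  J2=8  J3=27  J4=8  J5=3  J6=35

J2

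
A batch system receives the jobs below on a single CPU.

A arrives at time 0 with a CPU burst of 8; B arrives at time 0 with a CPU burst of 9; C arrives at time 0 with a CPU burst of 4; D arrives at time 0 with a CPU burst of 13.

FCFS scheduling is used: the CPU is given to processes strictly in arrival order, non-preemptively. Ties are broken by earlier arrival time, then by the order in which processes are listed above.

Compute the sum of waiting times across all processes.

Schedule: | A 0-8 | B 8-17 | C 17-21 | D 21-34 |
Completion: A=8  B=17  C=21  D=34
Waiting = turnaround − burst: A=0, B=8, C=17, D=21
Total waiting = 0 + 8 + 17 + 21 = 46

46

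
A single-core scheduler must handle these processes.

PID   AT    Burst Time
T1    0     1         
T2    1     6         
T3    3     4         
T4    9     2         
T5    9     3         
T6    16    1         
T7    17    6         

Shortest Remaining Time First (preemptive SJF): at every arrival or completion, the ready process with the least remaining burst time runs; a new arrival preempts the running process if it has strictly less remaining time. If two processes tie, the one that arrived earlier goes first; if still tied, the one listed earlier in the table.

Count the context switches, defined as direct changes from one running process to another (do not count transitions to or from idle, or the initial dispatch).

Timeline: | T1 0-1 | T2 1-7 | T3 7-11 | T4 11-13 | T5 13-16 | T6 16-17 | T7 17-23 |
Completion: T1=1  T2=7  T3=11  T4=13  T5=16  T6=17  T7=23
Turnaround (C−A): T1=1  T2=6  T3=8  T4=4  T5=7  T6=1  T7=6

6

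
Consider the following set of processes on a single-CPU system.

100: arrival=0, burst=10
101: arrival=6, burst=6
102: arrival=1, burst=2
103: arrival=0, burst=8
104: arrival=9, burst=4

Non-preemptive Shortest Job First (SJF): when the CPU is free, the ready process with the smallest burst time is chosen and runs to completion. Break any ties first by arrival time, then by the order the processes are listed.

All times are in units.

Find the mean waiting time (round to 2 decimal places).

Schedule: | 103 0-8 | 102 8-10 | 104 10-14 | 101 14-20 | 100 20-30 |
Completion: 100=30  101=20  102=10  103=8  104=14
Waiting times: 100=20, 101=8, 102=7, 103=0, 104=1
Average waiting = (20+8+7+0+1) / 5 = 36/5 = 7.20

7.20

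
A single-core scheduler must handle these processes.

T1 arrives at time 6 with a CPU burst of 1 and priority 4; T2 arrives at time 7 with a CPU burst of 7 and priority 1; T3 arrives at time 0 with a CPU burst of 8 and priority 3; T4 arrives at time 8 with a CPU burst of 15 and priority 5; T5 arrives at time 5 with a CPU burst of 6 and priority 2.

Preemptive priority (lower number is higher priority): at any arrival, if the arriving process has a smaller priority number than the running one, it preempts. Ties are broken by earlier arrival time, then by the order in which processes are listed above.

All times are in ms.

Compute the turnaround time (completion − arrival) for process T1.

Gantt: | T3 0-5 | T5 5-7 | T2 7-14 | T5 14-18 | T3 18-21 | T1 21-22 | T4 22-37 |
Completion: T1=22  T2=14  T3=21  T4=37  T5=18
Turnaround (C−A): T1=16  T2=7  T3=21  T4=29  T5=13
Turnaround(T1) = completion − arrival = 22 − 6 = 16

16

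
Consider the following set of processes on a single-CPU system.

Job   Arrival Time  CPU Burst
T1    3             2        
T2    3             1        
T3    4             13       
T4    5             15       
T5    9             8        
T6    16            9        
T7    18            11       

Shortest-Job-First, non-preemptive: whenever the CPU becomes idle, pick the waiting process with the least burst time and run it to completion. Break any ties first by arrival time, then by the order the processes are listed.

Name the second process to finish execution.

Timeline: | idle 0-3 | T2 3-4 | T1 4-6 | T3 6-19 | T5 19-27 | T6 27-36 | T7 36-47 | T4 47-62 |
Completion: T1=6  T2=4  T3=19  T4=62  T5=27  T6=36  T7=47
Finish order: T2 → T1 → T3 → T5 → T6 → T7 → T4

T1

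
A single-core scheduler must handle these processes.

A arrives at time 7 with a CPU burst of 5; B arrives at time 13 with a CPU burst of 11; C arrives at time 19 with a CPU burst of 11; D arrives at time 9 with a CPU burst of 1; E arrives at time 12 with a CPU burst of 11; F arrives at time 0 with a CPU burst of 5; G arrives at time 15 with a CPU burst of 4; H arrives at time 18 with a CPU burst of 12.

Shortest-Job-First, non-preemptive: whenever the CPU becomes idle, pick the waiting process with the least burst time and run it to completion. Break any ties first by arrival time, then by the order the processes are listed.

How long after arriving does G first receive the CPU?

Timeline: | F 0-5 | idle 5-7 | A 7-12 | D 12-13 | E 13-24 | G 24-28 | B 28-39 | C 39-50 | H 50-62 |
Completion: A=12  B=39  C=50  D=13  E=24  F=5  G=28  H=62
Response(G) = first start − arrival = 24 − 15 = 9

9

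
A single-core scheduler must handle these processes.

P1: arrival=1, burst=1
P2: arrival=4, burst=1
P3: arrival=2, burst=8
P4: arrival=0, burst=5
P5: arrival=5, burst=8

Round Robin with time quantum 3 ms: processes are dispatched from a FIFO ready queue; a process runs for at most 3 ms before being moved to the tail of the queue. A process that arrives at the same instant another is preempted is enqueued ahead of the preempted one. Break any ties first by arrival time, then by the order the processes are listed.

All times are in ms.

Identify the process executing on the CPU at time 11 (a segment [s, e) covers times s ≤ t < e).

Timeline: | P4 0-3 | P1 3-4 | P3 4-7 | P4 7-9 | P2 9-10 | P5 10-13 | P3 13-16 | P5 16-19 | P3 19-21 | P5 21-23 |
Completion: P1=4  P2=10  P3=21  P4=9  P5=23

P5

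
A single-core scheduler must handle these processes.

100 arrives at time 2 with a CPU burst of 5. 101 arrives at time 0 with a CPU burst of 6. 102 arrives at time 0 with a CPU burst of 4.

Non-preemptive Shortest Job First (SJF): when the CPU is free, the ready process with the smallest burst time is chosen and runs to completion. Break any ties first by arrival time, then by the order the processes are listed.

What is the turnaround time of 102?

Timeline: | 102 0-4 | 100 4-9 | 101 9-15 |
Completion: 100=9  101=15  102=4
Turnaround (C−A): 100=7  101=15  102=4
Turnaround(102) = completion − arrival = 4 − 0 = 4

4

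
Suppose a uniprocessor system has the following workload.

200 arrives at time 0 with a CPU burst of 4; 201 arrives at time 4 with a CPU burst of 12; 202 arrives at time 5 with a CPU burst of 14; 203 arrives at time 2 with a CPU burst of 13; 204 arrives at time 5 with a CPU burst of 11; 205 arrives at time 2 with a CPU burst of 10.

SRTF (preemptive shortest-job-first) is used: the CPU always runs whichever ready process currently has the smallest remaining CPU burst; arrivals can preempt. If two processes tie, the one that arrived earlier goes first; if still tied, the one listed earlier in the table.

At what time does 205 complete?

Timeline: | 200 0-4 | 205 4-14 | 204 14-25 | 201 25-37 | 203 37-50 | 202 50-64 |
Completion: 200=4  201=37  202=64  203=50  204=25  205=14
Turnaround (C−A): 200=4  201=33  202=59  203=48  204=20  205=12

14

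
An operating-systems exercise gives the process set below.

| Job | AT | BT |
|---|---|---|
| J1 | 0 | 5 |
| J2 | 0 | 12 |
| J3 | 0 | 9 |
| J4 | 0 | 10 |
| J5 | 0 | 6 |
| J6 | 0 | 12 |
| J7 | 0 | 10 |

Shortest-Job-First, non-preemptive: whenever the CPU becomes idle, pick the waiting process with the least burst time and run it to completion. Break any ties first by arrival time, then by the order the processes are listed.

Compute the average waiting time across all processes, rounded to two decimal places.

22.57

Gantt: | J1 0-5 | J5 5-11 | J3 11-20 | J4 20-30 | J7 30-40 | J2 40-52 | J6 52-64 |
Completion: J1=5  J2=52  J3=20  J4=30  J5=11  J6=64  J7=40
Turnaround (C−A): J1=5  J2=52  J3=20  J4=30  J5=11  J6=64  J7=40
Waiting times: J1=0, J2=40, J3=11, J4=20, J5=5, J6=52, J7=30
Average waiting = (0+40+11+20+5+52+30) / 7 = 158/7 = 22.57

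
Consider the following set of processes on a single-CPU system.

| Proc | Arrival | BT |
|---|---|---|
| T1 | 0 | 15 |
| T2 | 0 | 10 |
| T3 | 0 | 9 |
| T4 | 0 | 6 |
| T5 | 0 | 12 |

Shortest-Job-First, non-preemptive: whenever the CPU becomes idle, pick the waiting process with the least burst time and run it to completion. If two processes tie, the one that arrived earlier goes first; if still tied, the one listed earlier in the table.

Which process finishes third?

Schedule: | T4 0-6 | T3 6-15 | T2 15-25 | T5 25-37 | T1 37-52 |
Completion: T1=52  T2=25  T3=15  T4=6  T5=37
Turnaround (C−A): T1=52  T2=25  T3=15  T4=6  T5=37
Finish order: T4 → T3 → T2 → T5 → T1

T2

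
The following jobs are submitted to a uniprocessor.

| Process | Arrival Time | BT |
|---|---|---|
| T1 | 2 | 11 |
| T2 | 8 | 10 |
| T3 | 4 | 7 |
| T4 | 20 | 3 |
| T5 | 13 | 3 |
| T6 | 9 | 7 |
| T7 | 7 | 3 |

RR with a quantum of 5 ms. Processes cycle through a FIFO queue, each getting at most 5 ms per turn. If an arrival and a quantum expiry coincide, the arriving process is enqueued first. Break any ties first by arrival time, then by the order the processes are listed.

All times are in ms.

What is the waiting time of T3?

Timeline: | idle 0-2 | T1 2-7 | T3 7-12 | T7 12-15 | T1 15-20 | T2 20-25 | T6 25-30 | T3 30-32 | T5 32-35 | T4 35-38 | T1 38-39 | T2 39-44 | T6 44-46 |
Completion: T1=39  T2=44  T3=32  T4=38  T5=35  T6=46  T7=15
Turnaround (C−A): T1=37  T2=36  T3=28  T4=18  T5=22  T6=37  T7=8
Waiting(T3) = turnaround − burst = 28 − 7 = 21

21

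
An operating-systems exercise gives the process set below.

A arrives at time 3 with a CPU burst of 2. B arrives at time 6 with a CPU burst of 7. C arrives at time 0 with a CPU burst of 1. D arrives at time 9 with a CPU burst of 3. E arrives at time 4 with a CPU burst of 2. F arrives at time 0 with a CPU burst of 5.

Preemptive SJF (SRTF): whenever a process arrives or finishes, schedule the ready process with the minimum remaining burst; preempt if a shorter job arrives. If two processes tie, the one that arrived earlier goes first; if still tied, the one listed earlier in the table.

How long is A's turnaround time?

Gantt: | C 0-1 | F 1-3 | A 3-5 | E 5-7 | F 7-10 | D 10-13 | B 13-20 |
Completion: A=5  B=20  C=1  D=13  E=7  F=10
Turnaround (C−A): A=2  B=14  C=1  D=4  E=3  F=10
Turnaround(A) = completion − arrival = 5 − 3 = 2

2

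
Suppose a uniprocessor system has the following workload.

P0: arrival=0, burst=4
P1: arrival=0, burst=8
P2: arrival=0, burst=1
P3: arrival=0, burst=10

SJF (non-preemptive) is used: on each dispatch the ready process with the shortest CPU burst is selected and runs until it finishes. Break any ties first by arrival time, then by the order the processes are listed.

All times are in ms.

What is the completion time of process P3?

Schedule: | P2 0-1 | P0 1-5 | P1 5-13 | P3 13-23 |
Completion: P0=5  P1=13  P2=1  P3=23

23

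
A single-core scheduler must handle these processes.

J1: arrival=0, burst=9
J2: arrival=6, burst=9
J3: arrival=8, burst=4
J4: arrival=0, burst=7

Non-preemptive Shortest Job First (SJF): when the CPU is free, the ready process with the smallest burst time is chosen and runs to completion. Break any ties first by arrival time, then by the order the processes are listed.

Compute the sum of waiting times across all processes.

Gantt: | J4 0-7 | J1 7-16 | J3 16-20 | J2 20-29 |
Completion: J1=16  J2=29  J3=20  J4=7
Waiting = turnaround − burst: J1=7, J2=14, J3=8, J4=0
Total waiting = 7 + 14 + 8 + 0 = 29

29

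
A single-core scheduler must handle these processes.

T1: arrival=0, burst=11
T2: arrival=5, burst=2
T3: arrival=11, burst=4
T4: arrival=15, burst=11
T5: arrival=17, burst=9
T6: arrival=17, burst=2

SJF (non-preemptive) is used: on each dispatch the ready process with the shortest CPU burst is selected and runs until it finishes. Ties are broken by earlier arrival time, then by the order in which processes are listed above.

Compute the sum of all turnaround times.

Timeline: | T1 0-11 | T2 11-13 | T3 13-17 | T6 17-19 | T5 19-28 | T4 28-39 |
Completion: T1=11  T2=13  T3=17  T4=39  T5=28  T6=19
Turnaround = completion − arrival: T1=11, T2=8, T3=6, T4=24, T5=11, T6=2
Total turnaround = 11 + 8 + 6 + 24 + 11 + 2 = 62

62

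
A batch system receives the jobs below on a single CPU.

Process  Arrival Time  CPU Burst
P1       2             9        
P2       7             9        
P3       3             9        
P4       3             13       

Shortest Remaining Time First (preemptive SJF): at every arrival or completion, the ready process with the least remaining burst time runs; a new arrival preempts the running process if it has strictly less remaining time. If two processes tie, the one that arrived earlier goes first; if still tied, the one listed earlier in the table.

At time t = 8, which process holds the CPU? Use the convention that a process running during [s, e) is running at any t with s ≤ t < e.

P1

Gantt: | idle 0-2 | P1 2-11 | P3 11-20 | P2 20-29 | P4 29-42 |
Completion: P1=11  P2=29  P3=20  P4=42
Turnaround (C−A): P1=9  P2=22  P3=17  P4=39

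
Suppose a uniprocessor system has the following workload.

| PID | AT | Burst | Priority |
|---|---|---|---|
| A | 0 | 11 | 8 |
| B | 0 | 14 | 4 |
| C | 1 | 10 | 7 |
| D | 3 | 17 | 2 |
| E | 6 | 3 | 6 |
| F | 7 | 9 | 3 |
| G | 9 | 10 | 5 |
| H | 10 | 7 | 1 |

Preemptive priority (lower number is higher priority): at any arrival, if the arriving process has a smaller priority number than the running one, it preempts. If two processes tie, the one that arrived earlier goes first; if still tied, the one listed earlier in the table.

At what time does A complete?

Schedule: | B 0-3 | D 3-10 | H 10-17 | D 17-27 | F 27-36 | B 36-47 | G 47-57 | E 57-60 | C 60-70 | A 70-81 |
Completion: A=81  B=47  C=70  D=27  E=60  F=36  G=57  H=17
Turnaround (C−A): A=81  B=47  C=69  D=24  E=54  F=29  G=48  H=7

81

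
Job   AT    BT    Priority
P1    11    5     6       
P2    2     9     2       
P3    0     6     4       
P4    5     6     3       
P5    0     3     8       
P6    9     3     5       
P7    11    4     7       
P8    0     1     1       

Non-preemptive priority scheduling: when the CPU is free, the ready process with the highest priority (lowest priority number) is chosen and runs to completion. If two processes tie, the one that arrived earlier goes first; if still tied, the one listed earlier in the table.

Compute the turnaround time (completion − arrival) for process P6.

Gantt: | P8 0-1 | P3 1-7 | P2 7-16 | P4 16-22 | P6 22-25 | P1 25-30 | P7 30-34 | P5 34-37 |
Completion: P1=30  P2=16  P3=7  P4=22  P5=37  P6=25  P7=34  P8=1
Turnaround(P6) = completion − arrival = 25 − 9 = 16

16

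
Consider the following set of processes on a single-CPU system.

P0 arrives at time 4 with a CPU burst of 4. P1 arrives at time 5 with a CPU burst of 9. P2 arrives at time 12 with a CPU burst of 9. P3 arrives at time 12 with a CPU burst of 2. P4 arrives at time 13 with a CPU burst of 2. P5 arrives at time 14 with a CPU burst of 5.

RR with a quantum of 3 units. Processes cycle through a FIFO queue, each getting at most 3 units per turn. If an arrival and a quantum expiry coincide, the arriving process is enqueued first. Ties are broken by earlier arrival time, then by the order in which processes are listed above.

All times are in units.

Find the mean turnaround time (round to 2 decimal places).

14.17

Gantt: | idle 0-4 | P0 4-7 | P1 7-10 | P0 10-11 | P1 11-14 | P2 14-17 | P3 17-19 | P4 19-21 | P5 21-24 | P1 24-27 | P2 27-30 | P5 30-32 | P2 32-35 |
Completion: P0=11  P1=27  P2=35  P3=19  P4=21  P5=32
Turnaround times: P0=7, P1=22, P2=23, P3=7, P4=8, P5=18
Average turnaround = (7+22+23+7+8+18) / 6 = 85/6 = 14.17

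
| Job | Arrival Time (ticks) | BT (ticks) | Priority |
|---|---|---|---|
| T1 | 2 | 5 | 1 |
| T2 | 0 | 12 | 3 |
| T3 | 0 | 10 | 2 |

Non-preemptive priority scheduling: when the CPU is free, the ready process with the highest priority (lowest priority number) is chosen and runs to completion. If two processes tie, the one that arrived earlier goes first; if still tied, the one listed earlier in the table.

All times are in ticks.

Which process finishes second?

Gantt: | T3 0-10 | T1 10-15 | T2 15-27 |
Completion: T1=15  T2=27  T3=10
Finish order: T3 → T1 → T2

T1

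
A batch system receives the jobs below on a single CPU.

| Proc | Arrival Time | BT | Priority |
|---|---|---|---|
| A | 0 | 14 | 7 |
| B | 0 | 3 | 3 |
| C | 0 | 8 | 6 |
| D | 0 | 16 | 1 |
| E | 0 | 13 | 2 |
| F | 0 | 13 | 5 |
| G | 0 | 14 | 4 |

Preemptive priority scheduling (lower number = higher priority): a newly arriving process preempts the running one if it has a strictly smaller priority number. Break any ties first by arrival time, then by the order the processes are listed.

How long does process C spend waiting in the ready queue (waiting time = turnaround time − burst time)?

59

Schedule: | D 0-16 | E 16-29 | B 29-32 | G 32-46 | F 46-59 | C 59-67 | A 67-81 |
Completion: A=81  B=32  C=67  D=16  E=29  F=59  G=46
Turnaround (C−A): A=81  B=32  C=67  D=16  E=29  F=59  G=46
Waiting(C) = turnaround − burst = 67 − 8 = 59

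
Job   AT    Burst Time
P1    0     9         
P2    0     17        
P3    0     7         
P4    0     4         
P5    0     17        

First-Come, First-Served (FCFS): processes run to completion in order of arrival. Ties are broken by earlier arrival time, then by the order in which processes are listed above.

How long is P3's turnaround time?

Timeline: | P1 0-9 | P2 9-26 | P3 26-33 | P4 33-37 | P5 37-54 |
Completion: P1=9  P2=26  P3=33  P4=37  P5=54
Turnaround (C−A): P1=9  P2=26  P3=33  P4=37  P5=54
Turnaround(P3) = completion − arrival = 33 − 0 = 33

33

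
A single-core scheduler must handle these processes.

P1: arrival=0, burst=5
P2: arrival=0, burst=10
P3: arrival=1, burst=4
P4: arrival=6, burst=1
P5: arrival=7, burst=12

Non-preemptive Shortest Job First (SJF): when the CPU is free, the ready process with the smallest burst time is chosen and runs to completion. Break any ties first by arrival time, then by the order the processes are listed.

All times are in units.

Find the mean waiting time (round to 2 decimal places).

Timeline: | P1 0-5 | P3 5-9 | P4 9-10 | P2 10-20 | P5 20-32 |
Completion: P1=5  P2=20  P3=9  P4=10  P5=32
Turnaround (C−A): P1=5  P2=20  P3=8  P4=4  P5=25
Waiting times: P1=0, P2=10, P3=4, P4=3, P5=13
Average waiting = (0+10+4+3+13) / 5 = 30/5 = 6.00

6.00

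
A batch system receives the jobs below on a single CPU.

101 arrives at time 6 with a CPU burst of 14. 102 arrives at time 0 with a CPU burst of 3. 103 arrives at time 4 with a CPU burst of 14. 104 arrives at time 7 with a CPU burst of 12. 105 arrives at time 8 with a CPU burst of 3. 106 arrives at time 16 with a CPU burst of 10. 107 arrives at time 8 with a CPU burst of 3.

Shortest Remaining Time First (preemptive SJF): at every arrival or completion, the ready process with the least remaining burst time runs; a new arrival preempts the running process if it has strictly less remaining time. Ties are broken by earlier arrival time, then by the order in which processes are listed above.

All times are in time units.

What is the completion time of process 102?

3

Timeline: | 102 0-3 | idle 3-4 | 103 4-8 | 105 8-11 | 107 11-14 | 103 14-24 | 106 24-34 | 104 34-46 | 101 46-60 |
Completion: 101=60  102=3  103=24  104=46  105=11  106=34  107=14
Turnaround (C−A): 101=54  102=3  103=20  104=39  105=3  106=18  107=6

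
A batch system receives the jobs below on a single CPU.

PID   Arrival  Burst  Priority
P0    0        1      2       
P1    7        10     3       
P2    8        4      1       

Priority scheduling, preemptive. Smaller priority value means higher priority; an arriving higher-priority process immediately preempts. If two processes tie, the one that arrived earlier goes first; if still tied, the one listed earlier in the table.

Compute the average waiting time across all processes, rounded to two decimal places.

1.33

Schedule: | P0 0-1 | idle 1-7 | P1 7-8 | P2 8-12 | P1 12-21 |
Completion: P0=1  P1=21  P2=12
Turnaround (C−A): P0=1  P1=14  P2=4
Waiting times: P0=0, P1=4, P2=0
Average waiting = (0+4+0) / 3 = 4/3 = 1.33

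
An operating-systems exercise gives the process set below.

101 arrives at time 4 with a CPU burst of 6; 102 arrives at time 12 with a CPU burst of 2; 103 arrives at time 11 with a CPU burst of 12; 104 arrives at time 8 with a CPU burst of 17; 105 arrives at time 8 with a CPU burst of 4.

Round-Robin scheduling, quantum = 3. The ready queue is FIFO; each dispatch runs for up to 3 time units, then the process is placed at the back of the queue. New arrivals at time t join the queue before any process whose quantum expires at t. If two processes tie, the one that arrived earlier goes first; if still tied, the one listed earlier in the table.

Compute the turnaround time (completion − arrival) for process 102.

9

Schedule: | idle 0-4 | 101 4-10 | 104 10-13 | 105 13-16 | 103 16-19 | 102 19-21 | 104 21-24 | 105 24-25 | 103 25-28 | 104 28-31 | 103 31-34 | 104 34-37 | 103 37-40 | 104 40-45 |
Completion: 101=10  102=21  103=40  104=45  105=25
Turnaround (C−A): 101=6  102=9  103=29  104=37  105=17
Turnaround(102) = completion − arrival = 21 − 12 = 9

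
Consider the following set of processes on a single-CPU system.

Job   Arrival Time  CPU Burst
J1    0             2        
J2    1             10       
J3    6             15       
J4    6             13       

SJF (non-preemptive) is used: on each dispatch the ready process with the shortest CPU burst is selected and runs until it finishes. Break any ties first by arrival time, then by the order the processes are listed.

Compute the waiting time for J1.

0

Schedule: | J1 0-2 | J2 2-12 | J4 12-25 | J3 25-40 |
Completion: J1=2  J2=12  J3=40  J4=25
Turnaround (C−A): J1=2  J2=11  J3=34  J4=19
Waiting(J1) = turnaround − burst = 2 − 2 = 0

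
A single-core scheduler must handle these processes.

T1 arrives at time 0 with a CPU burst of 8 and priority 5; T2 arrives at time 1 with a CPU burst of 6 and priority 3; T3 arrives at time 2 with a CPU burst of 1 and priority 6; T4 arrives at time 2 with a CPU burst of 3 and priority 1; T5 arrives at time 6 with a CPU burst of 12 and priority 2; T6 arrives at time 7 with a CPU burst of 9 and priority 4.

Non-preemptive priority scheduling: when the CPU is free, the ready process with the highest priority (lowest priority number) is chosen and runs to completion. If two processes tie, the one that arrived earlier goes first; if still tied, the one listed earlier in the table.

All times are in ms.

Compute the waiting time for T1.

0

Schedule: | T1 0-8 | T4 8-11 | T5 11-23 | T2 23-29 | T6 29-38 | T3 38-39 |
Completion: T1=8  T2=29  T3=39  T4=11  T5=23  T6=38
Turnaround (C−A): T1=8  T2=28  T3=37  T4=9  T5=17  T6=31
Waiting(T1) = turnaround − burst = 8 − 8 = 0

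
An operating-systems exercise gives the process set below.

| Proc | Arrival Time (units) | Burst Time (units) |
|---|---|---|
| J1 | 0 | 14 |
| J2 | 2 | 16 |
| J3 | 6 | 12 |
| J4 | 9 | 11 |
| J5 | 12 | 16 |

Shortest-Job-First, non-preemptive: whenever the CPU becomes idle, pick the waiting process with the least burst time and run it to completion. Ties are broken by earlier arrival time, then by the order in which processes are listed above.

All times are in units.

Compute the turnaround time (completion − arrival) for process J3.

Gantt: | J1 0-14 | J4 14-25 | J3 25-37 | J2 37-53 | J5 53-69 |
Completion: J1=14  J2=53  J3=37  J4=25  J5=69
Turnaround (C−A): J1=14  J2=51  J3=31  J4=16  J5=57
Turnaround(J3) = completion − arrival = 37 − 6 = 31

31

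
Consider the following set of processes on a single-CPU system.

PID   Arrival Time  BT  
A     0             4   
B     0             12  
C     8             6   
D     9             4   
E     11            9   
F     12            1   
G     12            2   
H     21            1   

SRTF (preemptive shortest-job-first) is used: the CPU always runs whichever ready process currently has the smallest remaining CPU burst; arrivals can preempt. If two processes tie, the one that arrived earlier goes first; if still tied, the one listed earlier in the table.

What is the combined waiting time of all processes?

47

Timeline: | A 0-4 | B 4-8 | C 8-9 | D 9-13 | F 13-14 | G 14-16 | C 16-21 | H 21-22 | B 22-30 | E 30-39 |
Completion: A=4  B=30  C=21  D=13  E=39  F=14  G=16  H=22
Turnaround (C−A): A=4  B=30  C=13  D=4  E=28  F=2  G=4  H=1
Waiting = turnaround − burst: A=0, B=18, C=7, D=0, E=19, F=1, G=2, H=0
Total waiting = 0 + 18 + 7 + 0 + 19 + 1 + 2 + 0 = 47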